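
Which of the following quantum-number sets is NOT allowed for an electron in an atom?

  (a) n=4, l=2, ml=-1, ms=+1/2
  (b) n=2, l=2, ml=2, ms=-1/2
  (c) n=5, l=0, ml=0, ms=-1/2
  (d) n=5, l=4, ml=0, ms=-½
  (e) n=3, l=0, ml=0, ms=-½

(b)

(b) has l = 2 ≥ n = 2, violating 0 ≤ l ≤ n−1.
The remaining sets (a), (c), (d), (e) satisfy all four rules.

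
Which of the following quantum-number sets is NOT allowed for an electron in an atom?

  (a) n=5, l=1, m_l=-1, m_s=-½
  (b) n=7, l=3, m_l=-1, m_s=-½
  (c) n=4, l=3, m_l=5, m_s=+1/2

(c) has |m_l| = 5 > l = 3, violating −l ≤ m_l ≤ l.
The remaining sets (a), (b) satisfy all four rules.

(c)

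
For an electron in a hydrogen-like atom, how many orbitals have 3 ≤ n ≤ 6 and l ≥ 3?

50

Work shell by shell — for each n, count the (l, ml) pairs that satisfy l ≥ 3:
n=4 → 7; n=5 → 16; n=6 → 27.
Total orbitals: 7 + 16 + 27 = 50.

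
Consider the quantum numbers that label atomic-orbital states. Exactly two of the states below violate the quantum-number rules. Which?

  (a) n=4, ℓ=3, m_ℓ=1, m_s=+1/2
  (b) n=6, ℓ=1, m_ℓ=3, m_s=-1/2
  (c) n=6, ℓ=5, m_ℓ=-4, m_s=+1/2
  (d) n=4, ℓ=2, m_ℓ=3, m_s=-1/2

(b) and (d)

(b) has |m_ℓ| = 3 > ℓ = 1, violating −ℓ ≤ m_ℓ ≤ ℓ.
(d) has |m_ℓ| = 3 > ℓ = 2, violating −ℓ ≤ m_ℓ ≤ ℓ.
The remaining sets (a), (c) satisfy all four rules.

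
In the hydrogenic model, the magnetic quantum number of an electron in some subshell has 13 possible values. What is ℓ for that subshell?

ℓ = 6 (i)

m_ℓ ranges over 2ℓ+1 integers, so 2ℓ+1 = 13 ⇒ ℓ = 6.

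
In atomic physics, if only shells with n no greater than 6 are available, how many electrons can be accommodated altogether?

182

Total orbitals = 1² + 2² + 3² + 4² + 5² + 6² = 91. Doubling for spin gives 182 electrons.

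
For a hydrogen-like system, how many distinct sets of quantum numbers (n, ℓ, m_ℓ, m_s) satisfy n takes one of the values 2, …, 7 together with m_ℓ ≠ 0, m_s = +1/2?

112

Work shell by shell — for each n, count the (ℓ, m_ℓ) pairs that satisfy m_ℓ ≠ 0:
n=2 → 2; n=3 → 6; n=4 → 12; n=5 → 20; n=6 → 30; n=7 → 42.
Orbitals: 2 + 6 + 12 + 20 + 30 + 42 = 112. With m_s fixed to +1/2 there is one state per orbital, so 112 states.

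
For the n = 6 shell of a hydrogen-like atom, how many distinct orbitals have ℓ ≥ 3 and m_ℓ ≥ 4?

3

With n = 6 the allowed ℓ are 0, 1, …, 5.
Contributions: ℓ=4 → 1; ℓ=5 → 2.
Total orbitals: 1 + 2 = 3.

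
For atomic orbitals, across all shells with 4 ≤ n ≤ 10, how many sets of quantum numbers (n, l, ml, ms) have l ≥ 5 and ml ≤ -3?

Go shell by shell, enumerating (l, ml) with l ≥ 5 and ml ≤ -3:
n=6 → 3; n=7 → 7; n=8 → 12; n=9 → 18; n=10 → 25.
Orbitals: 3 + 7 + 12 + 18 + 25 = 65. Including both spin states (ms = ±1/2) gives 2 × 65 = 130 states.

130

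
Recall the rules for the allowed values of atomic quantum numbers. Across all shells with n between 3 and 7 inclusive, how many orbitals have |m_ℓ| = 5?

6

Count contributing orbitals for each principal shell:
n=6 → 2; n=7 → 4.
Total orbitals: 2 + 4 = 6.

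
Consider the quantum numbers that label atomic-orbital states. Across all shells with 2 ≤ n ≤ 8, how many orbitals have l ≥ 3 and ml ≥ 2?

50

Work shell by shell — for each n, count the (l, ml) pairs that satisfy l ≥ 3 and ml ≥ 2:
n=4 → 2; n=5 → 5; n=6 → 9; n=7 → 14; n=8 → 20.
Total orbitals: 2 + 5 + 9 + 14 + 20 = 50.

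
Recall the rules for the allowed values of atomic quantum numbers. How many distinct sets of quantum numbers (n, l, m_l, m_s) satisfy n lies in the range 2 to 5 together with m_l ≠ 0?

80

Treat each shell separately and count matching orbitals:
n=2 → 2; n=3 → 6; n=4 → 12; n=5 → 20.
Orbitals: 2 + 6 + 12 + 20 = 40. Including both spin states (m_s = ±1/2) gives 2 × 40 = 80 states.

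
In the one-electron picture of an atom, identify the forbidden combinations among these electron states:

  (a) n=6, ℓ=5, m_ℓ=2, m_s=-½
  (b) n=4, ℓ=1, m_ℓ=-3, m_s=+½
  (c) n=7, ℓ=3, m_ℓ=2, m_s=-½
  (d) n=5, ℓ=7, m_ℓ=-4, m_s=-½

(b) and (d)

(b) has |m_ℓ| = 3 > ℓ = 1, violating −ℓ ≤ m_ℓ ≤ ℓ.
(d) has ℓ = 7 ≥ n = 5, violating 0 ≤ ℓ ≤ n−1.
The remaining sets (a), (c) satisfy all four rules.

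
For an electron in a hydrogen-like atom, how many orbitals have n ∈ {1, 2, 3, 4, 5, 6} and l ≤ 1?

21

Go shell by shell, enumerating (l, m_l) with l ≤ 1:
n=1 → 1; n=2 → 4; n=3 → 4; n=4 → 4; n=5 → 4; n=6 → 4.
Total orbitals: 1 + 4 + 4 + 4 + 4 + 4 = 21.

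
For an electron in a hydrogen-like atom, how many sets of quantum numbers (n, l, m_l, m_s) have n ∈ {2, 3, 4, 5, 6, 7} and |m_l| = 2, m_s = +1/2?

Treat each shell separately and count matching orbitals:
n=3 → 2; n=4 → 4; n=5 → 6; n=6 → 8; n=7 → 10.
Orbitals: 2 + 4 + 6 + 8 + 10 = 30. With m_s fixed to +1/2 there is one state per orbital, so 30 states.

30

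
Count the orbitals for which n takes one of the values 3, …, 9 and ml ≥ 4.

Go shell by shell, enumerating (l, ml) with ml ≥ 4:
n=5 → 1; n=6 → 3; n=7 → 6; n=8 → 10; n=9 → 15.
Total orbitals: 1 + 3 + 6 + 10 + 15 = 35.

35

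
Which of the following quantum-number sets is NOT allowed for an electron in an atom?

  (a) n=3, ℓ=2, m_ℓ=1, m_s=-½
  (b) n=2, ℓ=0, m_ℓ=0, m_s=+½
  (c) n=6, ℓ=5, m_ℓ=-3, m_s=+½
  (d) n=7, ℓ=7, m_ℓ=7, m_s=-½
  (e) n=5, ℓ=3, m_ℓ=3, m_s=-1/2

(d)

(d) has ℓ = 7 ≥ n = 7, violating 0 ≤ ℓ ≤ n−1.
The remaining sets (a), (b), (c), (e) satisfy all four rules.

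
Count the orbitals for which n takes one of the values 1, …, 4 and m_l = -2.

Per-shell orbital counts meeting the constraint:
n=3 → 1; n=4 → 2.
Total orbitals: 1 + 2 = 3.

3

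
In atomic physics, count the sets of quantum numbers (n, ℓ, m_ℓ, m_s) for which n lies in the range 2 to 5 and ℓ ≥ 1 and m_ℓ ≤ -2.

Go shell by shell, enumerating (ℓ, m_ℓ) with ℓ ≥ 1 and m_ℓ ≤ -2:
n=3 → 1; n=4 → 3; n=5 → 6.
Orbitals: 1 + 3 + 6 = 10. Including both spin states (m_s = ±1/2) gives 2 × 10 = 20 states.

20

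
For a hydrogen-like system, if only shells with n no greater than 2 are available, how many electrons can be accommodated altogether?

10

Total orbitals = 1² + 2² = 5. Doubling for spin gives 10 electrons.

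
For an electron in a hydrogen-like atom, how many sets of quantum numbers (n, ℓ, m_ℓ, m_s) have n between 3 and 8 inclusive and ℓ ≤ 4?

Count contributing orbitals for each principal shell:
n=3 → 9; n=4 → 16; n=5 → 25; n=6 → 25; n=7 → 25; n=8 → 25.
Orbitals: 9 + 16 + 25 + 25 + 25 + 25 = 125. Including both spin states (m_s = ±1/2) gives 2 × 125 = 250 states.

250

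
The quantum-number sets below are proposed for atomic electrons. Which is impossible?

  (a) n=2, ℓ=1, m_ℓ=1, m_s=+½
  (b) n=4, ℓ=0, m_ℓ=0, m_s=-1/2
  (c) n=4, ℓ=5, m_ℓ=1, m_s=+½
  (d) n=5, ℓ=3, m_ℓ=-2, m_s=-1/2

(c) has ℓ = 5 ≥ n = 4, violating 0 ≤ ℓ ≤ n−1.
The remaining sets (a), (b), (d) satisfy all four rules.

(c)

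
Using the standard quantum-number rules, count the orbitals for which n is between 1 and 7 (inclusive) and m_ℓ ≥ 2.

Treat each shell separately and count matching orbitals:
n=3 → 1; n=4 → 3; n=5 → 6; n=6 → 10; n=7 → 15.
Total orbitals: 1 + 3 + 6 + 10 + 15 = 35.

35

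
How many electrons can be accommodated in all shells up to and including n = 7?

Total orbitals = 1² + 2² + 3² + 4² + 5² + 6² + 7² = 140. Doubling for spin gives 280 electrons.

280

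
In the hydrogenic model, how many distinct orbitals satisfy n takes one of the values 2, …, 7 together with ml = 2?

Work shell by shell — for each n, count the (l, ml) pairs that satisfy ml = 2:
n=3 → 1; n=4 → 2; n=5 → 3; n=6 → 4; n=7 → 5.
Total orbitals: 1 + 2 + 3 + 4 + 5 = 15.

15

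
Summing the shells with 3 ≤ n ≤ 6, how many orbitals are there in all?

Shell n has n² orbitals: 3²=9 + 4²=16 + 5²=25 + 6²=36 = 86 orbitals.

86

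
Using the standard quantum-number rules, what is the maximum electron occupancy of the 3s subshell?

2

A subshell with ℓ = 0 has 2ℓ+1 = 1 orbital, each holding 2 electrons (spin ±1/2), so 1 × 2 = 2.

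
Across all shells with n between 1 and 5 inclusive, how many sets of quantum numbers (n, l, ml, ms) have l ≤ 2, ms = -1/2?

32

Work shell by shell — for each n, count the (l, ml) pairs that satisfy l ≤ 2:
n=1 → 1; n=2 → 4; n=3 → 9; n=4 → 9; n=5 → 9.
Orbitals: 1 + 4 + 9 + 9 + 9 = 32. With ms fixed to -1/2 there is one state per orbital, so 32 states.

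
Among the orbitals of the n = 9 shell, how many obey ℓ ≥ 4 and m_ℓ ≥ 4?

15

With n = 9 the allowed ℓ are 0, 1, …, 8.
The (ℓ, m_ℓ) pairs meeting ℓ ≥ 4 and m_ℓ ≥ 4 give: ℓ=4 → 1; ℓ=5 → 2; ℓ=6 → 3; ℓ=7 → 4; ℓ=8 → 5.
Total orbitals: 1 + 2 + 3 + 4 + 5 = 15.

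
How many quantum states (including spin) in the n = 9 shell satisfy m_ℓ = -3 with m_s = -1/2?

6

With n = 9 the allowed ℓ are 0, 1, …, 8.
The (ℓ, m_ℓ) pairs meeting m_ℓ = -3 give: ℓ=3 → 1; ℓ=4 → 1; ℓ=5 → 1; ℓ=6 → 1; ℓ=7 → 1; ℓ=8 → 1.
Orbitals: 1 + 1 + 1 + 1 + 1 + 1 = 6. With m_s fixed to a single value there is one state per orbital, giving 6 states.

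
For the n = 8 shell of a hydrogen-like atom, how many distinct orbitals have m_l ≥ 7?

1

The n = 8 shell has l = 0 through 7; check each.
Contributions: l=7 → 1.
Total orbitals: 1.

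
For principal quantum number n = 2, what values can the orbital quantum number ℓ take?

0, 1

ℓ is an integer with 0 ≤ ℓ ≤ n−1, so for n = 2: ℓ = 0, 1.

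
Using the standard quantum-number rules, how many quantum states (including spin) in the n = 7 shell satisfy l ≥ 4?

Go through l = 0, …, 6 (the values permitted for n = 7).
Contributions: l=4 → 9; l=5 → 11; l=6 → 13.
Orbitals: 9 + 11 + 13 = 33. Each orbital carries two spin states, so 33 × 2 = 66 states.

66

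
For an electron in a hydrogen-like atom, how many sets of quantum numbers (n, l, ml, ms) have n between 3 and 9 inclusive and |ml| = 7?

12

Go shell by shell, enumerating (l, ml) with |ml| = 7:
n=8 → 2; n=9 → 4.
Orbitals: 2 + 4 = 6. Including both spin states (ms = ±1/2) gives 2 × 6 = 12 states.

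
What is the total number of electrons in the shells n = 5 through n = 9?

Shell n has n² orbitals: 5²=25 + 6²=36 + 7²=49 + 8²=64 + 9²=81 = 255 orbitals.
Two spin states per orbital: 2 × 255 = 510 electrons.

510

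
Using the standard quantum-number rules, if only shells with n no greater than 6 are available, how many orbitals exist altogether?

Total orbitals = 1² + 2² + 3² + 4² + 5² + 6² = 91.

91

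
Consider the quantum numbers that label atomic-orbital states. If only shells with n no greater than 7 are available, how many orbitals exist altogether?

Total orbitals = 1² + 2² + 3² + 4² + 5² + 6² + 7² = 140.

140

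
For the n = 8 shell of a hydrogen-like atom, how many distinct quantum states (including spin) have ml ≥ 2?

Contributions: l=2 → 1; l=3 → 2; l=4 → 3; l=5 → 4; l=6 → 5; l=7 → 6.
Orbitals: 1 + 2 + 3 + 4 + 5 + 6 = 21. Each orbital carries two spin states, so 21 × 2 = 42 states.

42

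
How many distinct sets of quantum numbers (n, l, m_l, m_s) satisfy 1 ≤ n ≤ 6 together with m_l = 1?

Treat each shell separately and count matching orbitals:
n=2 → 1; n=3 → 2; n=4 → 3; n=5 → 4; n=6 → 5.
Orbitals: 1 + 2 + 3 + 4 + 5 = 15. Including both spin states (m_s = ±1/2) gives 2 × 15 = 30 states.

30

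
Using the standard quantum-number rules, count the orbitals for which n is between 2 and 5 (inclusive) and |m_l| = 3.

Per-shell orbital counts meeting the constraint:
n=4 → 2; n=5 → 4.
Total orbitals: 2 + 4 = 6.

6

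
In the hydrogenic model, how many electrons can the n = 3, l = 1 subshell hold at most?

6

A subshell with l = 1 has 2l+1 = 3 orbitals, each holding 2 electrons (spin ±1/2), so 3 × 2 = 6.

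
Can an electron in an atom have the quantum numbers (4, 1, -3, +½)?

The magnetic quantum number must satisfy −l ≤ m_l ≤ l. With l = 1, m_l can only be -1, 0, 1, so m_l = -3 is forbidden.

No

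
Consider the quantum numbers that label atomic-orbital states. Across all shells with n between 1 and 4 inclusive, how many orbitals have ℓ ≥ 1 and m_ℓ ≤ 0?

16

Per-shell orbital counts meeting the constraint:
n=2 → 2; n=3 → 5; n=4 → 9.
Total orbitals: 2 + 5 + 9 = 16.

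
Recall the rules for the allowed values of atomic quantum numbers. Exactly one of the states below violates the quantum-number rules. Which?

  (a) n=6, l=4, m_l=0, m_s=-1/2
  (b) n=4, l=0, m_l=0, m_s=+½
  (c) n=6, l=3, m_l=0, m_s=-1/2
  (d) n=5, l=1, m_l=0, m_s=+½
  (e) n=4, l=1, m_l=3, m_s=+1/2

(e) has |m_l| = 3 > l = 1, violating −l ≤ m_l ≤ l.
The remaining sets (a), (b), (c), (d) satisfy all four rules.

(e)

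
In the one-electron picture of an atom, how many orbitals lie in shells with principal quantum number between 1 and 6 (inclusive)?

91

Shell n has n² orbitals: 1²=1 + 2²=4 + 3²=9 + 4²=16 + 5²=25 + 6²=36 = 91 orbitals.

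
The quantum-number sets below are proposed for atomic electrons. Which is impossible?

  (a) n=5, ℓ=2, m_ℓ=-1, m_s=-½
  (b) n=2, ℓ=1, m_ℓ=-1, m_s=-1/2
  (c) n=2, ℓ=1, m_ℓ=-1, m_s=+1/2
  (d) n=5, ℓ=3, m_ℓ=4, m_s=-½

(d) has |m_ℓ| = 4 > ℓ = 3, violating −ℓ ≤ m_ℓ ≤ ℓ.
The remaining sets (a), (b), (c) satisfy all four rules.

(d)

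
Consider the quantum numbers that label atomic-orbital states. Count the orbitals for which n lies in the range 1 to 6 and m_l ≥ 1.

For each n in the range, tally the orbitals obeying m_l ≥ 1:
n=2 → 1; n=3 → 3; n=4 → 6; n=5 → 10; n=6 → 15.
Total orbitals: 1 + 3 + 6 + 10 + 15 = 35.

35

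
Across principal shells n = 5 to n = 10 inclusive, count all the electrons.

710

Shell n has n² orbitals: 5²=25 + 6²=36 + 7²=49 + 8²=64 + 9²=81 + 10²=100 = 355 orbitals.
Two spin states per orbital: 2 × 355 = 710 electrons.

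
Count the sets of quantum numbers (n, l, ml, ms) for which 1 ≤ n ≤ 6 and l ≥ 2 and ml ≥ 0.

80

Per-shell orbital counts meeting the constraint:
n=3 → 3; n=4 → 7; n=5 → 12; n=6 → 18.
Orbitals: 3 + 7 + 12 + 18 = 40. Including both spin states (ms = ±1/2) gives 2 × 40 = 80 states.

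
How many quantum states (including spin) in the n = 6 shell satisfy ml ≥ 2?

Go through l = 0, …, 5 (the values permitted for n = 6).
The (l, ml) pairs meeting ml ≥ 2 give: l=2 → 1; l=3 → 2; l=4 → 3; l=5 → 4.
Orbitals: 1 + 2 + 3 + 4 = 10. Each orbital carries two spin states, so 10 × 2 = 20 states.

20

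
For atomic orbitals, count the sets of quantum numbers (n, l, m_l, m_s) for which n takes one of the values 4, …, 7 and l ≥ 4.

124

Count contributing orbitals for each principal shell:
n=5 → 9; n=6 → 20; n=7 → 33.
Orbitals: 9 + 20 + 33 = 62. Including both spin states (m_s = ±1/2) gives 2 × 62 = 124 states.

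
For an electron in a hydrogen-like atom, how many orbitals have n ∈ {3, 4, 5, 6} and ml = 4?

Per-shell orbital counts meeting the constraint:
n=5 → 1; n=6 → 2.
Total orbitals: 1 + 2 = 3.

3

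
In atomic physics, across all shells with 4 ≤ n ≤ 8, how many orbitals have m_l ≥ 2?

55

Per-shell orbital counts meeting the constraint:
n=4 → 3; n=5 → 6; n=6 → 10; n=7 → 15; n=8 → 21.
Total orbitals: 3 + 6 + 10 + 15 + 21 = 55.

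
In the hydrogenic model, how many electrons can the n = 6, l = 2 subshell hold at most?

A subshell with l = 2 has 2l+1 = 5 orbitals, each holding 2 electrons (spin ±1/2), so 5 × 2 = 10.

10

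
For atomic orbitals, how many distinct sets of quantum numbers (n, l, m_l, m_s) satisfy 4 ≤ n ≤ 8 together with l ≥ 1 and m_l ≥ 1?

160

Work shell by shell — for each n, count the (l, m_l) pairs that satisfy l ≥ 1 and m_l ≥ 1:
n=4 → 6; n=5 → 10; n=6 → 15; n=7 → 21; n=8 → 28.
Orbitals: 6 + 10 + 15 + 21 + 28 = 80. Including both spin states (m_s = ±1/2) gives 2 × 80 = 160 states.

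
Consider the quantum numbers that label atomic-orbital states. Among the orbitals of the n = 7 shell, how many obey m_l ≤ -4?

Per l-value: l=4 → 1; l=5 → 2; l=6 → 3.
Total orbitals: 1 + 2 + 3 = 6.

6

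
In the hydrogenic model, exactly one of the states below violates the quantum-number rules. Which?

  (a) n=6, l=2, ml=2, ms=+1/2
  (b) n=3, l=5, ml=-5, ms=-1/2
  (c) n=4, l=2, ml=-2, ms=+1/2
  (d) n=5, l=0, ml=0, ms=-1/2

(b) has l = 5 ≥ n = 3, violating 0 ≤ l ≤ n−1.
The remaining sets (a), (c), (d) satisfy all four rules.

(b)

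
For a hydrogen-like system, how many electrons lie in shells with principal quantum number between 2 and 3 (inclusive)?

Shell n has n² orbitals: 2²=4 + 3²=9 = 13 orbitals.
Two spin states per orbital: 2 × 13 = 26 electrons.

26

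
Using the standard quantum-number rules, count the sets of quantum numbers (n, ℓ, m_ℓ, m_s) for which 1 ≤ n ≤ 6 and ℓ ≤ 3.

124

Count contributing orbitals for each principal shell:
n=1 → 1; n=2 → 4; n=3 → 9; n=4 → 16; n=5 → 16; n=6 → 16.
Orbitals: 1 + 4 + 9 + 16 + 16 + 16 = 62. Including both spin states (m_s = ±1/2) gives 2 × 62 = 124 states.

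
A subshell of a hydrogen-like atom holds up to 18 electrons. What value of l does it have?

2(2l+1) = 18 ⇒ 2l+1 = 9 ⇒ l = 4.

l = 4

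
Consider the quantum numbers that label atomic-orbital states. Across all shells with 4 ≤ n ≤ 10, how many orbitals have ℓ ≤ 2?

63

Count contributing orbitals for each principal shell:
n=4 → 9; n=5 → 9; n=6 → 9; n=7 → 9; n=8 → 9; n=9 → 9; n=10 → 9.
Total orbitals: 9 + 9 + 9 + 9 + 9 + 9 + 9 = 63.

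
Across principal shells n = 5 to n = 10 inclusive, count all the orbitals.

Shell n has n² orbitals: 5²=25 + 6²=36 + 7²=49 + 8²=64 + 9²=81 + 10²=100 = 355 orbitals.

355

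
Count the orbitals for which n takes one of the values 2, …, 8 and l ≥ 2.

175

Treat each shell separately and count matching orbitals:
n=3 → 5; n=4 → 12; n=5 → 21; n=6 → 32; n=7 → 45; n=8 → 60.
Total orbitals: 5 + 12 + 21 + 32 + 45 + 60 = 175.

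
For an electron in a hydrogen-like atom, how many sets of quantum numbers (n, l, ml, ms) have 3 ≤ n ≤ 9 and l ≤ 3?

210

Count contributing orbitals for each principal shell:
n=3 → 9; n=4 → 16; n=5 → 16; n=6 → 16; n=7 → 16; n=8 → 16; n=9 → 16.
Orbitals: 9 + 16 + 16 + 16 + 16 + 16 + 16 = 105. Including both spin states (ms = ±1/2) gives 2 × 105 = 210 states.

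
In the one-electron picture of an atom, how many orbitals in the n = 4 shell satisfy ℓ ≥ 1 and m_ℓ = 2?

2

With n = 4 the allowed ℓ are 0, 1, …, 3.
Orbitals with ℓ ≥ 1 and m_ℓ = 2, by ℓ: ℓ=2 → 1; ℓ=3 → 1.
Total orbitals: 1 + 1 = 2.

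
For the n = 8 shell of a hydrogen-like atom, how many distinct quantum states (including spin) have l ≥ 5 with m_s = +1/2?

39

For n = 8, l ranges over 0 … 7.
Per l-value: l=5 → 11; l=6 → 13; l=7 → 15.
Orbitals: 11 + 13 + 15 = 39. With m_s fixed to a single value there is one state per orbital, giving 39 states.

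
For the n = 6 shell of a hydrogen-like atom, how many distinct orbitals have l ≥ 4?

Go through l = 0, …, 5 (the values permitted for n = 6).
The (l, ml) pairs meeting l ≥ 4 give: l=4 → 9; l=5 → 11.
Total orbitals: 9 + 11 = 20.

20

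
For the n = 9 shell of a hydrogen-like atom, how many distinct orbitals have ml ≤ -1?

Go through l = 0, …, 8 (the values permitted for n = 9).
Orbitals with ml ≤ -1, by l: l=1 → 1; l=2 → 2; l=3 → 3; l=4 → 4; l=5 → 5; l=6 → 6; l=7 → 7; l=8 → 8.
Total orbitals: 1 + 2 + 3 + 4 + 5 + 6 + 7 + 8 = 36.

36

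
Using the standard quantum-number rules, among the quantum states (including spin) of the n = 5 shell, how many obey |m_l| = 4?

4

With n = 5 the allowed l are 0, 1, …, 4.
Orbitals with |m_l| = 4, by l: l=4 → 2.
Orbitals: 2. Each orbital carries two spin states, so 2 × 2 = 4 states.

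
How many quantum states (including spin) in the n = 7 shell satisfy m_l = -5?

4

Go through l = 0, …, 6 (the values permitted for n = 7).
Orbitals with m_l = -5, by l: l=5 → 1; l=6 → 1.
Orbitals: 1 + 1 = 2. Each orbital carries two spin states, so 2 × 2 = 4 states.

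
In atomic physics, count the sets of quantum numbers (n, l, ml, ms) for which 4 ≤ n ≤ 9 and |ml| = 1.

Count contributing orbitals for each principal shell:
n=4 → 6; n=5 → 8; n=6 → 10; n=7 → 12; n=8 → 14; n=9 → 16.
Orbitals: 6 + 8 + 10 + 12 + 14 + 16 = 66. Including both spin states (ms = ±1/2) gives 2 × 66 = 132 states.

132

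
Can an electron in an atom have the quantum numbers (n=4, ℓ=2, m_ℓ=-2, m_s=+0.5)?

n = 4 is a positive integer. ℓ = 2 satisfies 0 ≤ ℓ ≤ n−1 = 3. m_ℓ = -2 lies in the range −ℓ … +ℓ (here −2 … 2). m_s = +1/2 is one of ±1/2.
All four constraints are satisfied.

Allowed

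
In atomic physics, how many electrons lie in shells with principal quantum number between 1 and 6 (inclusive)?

182

Shell n has n² orbitals: 1²=1 + 2²=4 + 3²=9 + 4²=16 + 5²=25 + 6²=36 = 91 orbitals.
Two spin states per orbital: 2 × 91 = 182 electrons.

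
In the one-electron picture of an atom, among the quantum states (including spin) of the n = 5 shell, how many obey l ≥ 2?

With n = 5 the allowed l are 0, 1, …, 4.
The (l, m_l) pairs meeting l ≥ 2 give: l=2 → 5; l=3 → 7; l=4 → 9.
Orbitals: 5 + 7 + 9 = 21. Each orbital carries two spin states, so 21 × 2 = 42 states.

42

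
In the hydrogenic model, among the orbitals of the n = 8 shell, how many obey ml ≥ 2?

With n = 8 the allowed l are 0, 1, …, 7.
The (l, ml) pairs meeting ml ≥ 2 give: l=2 → 1; l=3 → 2; l=4 → 3; l=5 → 4; l=6 → 5; l=7 → 6.
Total orbitals: 1 + 2 + 3 + 4 + 5 + 6 = 21.

21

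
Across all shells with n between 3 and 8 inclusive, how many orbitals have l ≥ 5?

74

For each n in the range, tally the orbitals obeying l ≥ 5:
n=6 → 11; n=7 → 24; n=8 → 39.
Total orbitals: 11 + 24 + 39 = 74.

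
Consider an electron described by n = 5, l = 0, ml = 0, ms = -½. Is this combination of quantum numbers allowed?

n = 5 is a positive integer. l = 0 satisfies 0 ≤ l ≤ n−1 = 4. ml = 0 lies in the range −l … +l (here 0). ms = -1/2 is one of ±1/2.
All four constraints are satisfied.

Yes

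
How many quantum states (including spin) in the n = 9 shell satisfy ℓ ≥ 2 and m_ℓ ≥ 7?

6

The (ℓ, m_ℓ) pairs meeting ℓ ≥ 2 and m_ℓ ≥ 7 give: ℓ=7 → 1; ℓ=8 → 2.
Orbitals: 1 + 2 = 3. Each orbital carries two spin states, so 3 × 2 = 6 states.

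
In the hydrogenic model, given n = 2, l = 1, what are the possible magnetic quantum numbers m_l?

-1, 0, 1

m_l takes every integer from −l to +l. With l = 1 that gives the 3 values -1, 0, 1.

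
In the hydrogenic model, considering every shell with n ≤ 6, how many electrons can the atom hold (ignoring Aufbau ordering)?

Total orbitals = 1² + 2² + 3² + 4² + 5² + 6² = 91. Doubling for spin gives 182 electrons.

182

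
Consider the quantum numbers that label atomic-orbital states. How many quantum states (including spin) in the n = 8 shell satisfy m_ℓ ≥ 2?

With n = 8 the allowed ℓ are 0, 1, …, 7.
The (ℓ, m_ℓ) pairs meeting m_ℓ ≥ 2 give: ℓ=2 → 1; ℓ=3 → 2; ℓ=4 → 3; ℓ=5 → 4; ℓ=6 → 5; ℓ=7 → 6.
Orbitals: 1 + 2 + 3 + 4 + 5 + 6 = 21. Each orbital carries two spin states, so 21 × 2 = 42 states.

42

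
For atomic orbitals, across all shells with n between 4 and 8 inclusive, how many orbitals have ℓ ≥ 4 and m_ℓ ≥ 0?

Per-shell orbital counts meeting the constraint:
n=5 → 5; n=6 → 11; n=7 → 18; n=8 → 26.
Total orbitals: 5 + 11 + 18 + 26 = 60.

60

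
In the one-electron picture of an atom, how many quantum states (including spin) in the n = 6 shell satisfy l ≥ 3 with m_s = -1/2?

27

For n = 6, l ranges over 0 … 5.
The (l, m_l) pairs meeting l ≥ 3 give: l=3 → 7; l=4 → 9; l=5 → 11.
Orbitals: 7 + 9 + 11 = 27. With m_s fixed to a single value there is one state per orbital, giving 27 states.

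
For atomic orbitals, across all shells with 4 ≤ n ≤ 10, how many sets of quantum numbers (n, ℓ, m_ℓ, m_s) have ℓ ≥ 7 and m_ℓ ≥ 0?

104

Work shell by shell — for each n, count the (ℓ, m_ℓ) pairs that satisfy ℓ ≥ 7 and m_ℓ ≥ 0:
n=8 → 8; n=9 → 17; n=10 → 27.
Orbitals: 8 + 17 + 27 = 52. Including both spin states (m_s = ±1/2) gives 2 × 52 = 104 states.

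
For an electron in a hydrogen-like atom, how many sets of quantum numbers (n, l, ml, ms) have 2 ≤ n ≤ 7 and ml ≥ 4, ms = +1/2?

10

Treat each shell separately and count matching orbitals:
n=5 → 1; n=6 → 3; n=7 → 6.
Orbitals: 1 + 3 + 6 = 10. With ms fixed to +1/2 there is one state per orbital, so 10 states.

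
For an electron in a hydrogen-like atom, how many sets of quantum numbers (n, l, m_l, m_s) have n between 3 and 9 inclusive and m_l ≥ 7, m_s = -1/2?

4

Treat each shell separately and count matching orbitals:
n=8 → 1; n=9 → 3.
Orbitals: 1 + 3 = 4. With m_s fixed to -1/2 there is one state per orbital, so 4 states.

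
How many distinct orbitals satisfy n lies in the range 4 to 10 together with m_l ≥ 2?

119

Treat each shell separately and count matching orbitals:
n=4 → 3; n=5 → 6; n=6 → 10; n=7 → 15; n=8 → 21; n=9 → 28; n=10 → 36.
Total orbitals: 3 + 6 + 10 + 15 + 21 + 28 + 36 = 119.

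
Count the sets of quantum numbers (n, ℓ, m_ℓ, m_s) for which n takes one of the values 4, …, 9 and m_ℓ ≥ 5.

Go shell by shell, enumerating (ℓ, m_ℓ) with m_ℓ ≥ 5:
n=6 → 1; n=7 → 3; n=8 → 6; n=9 → 10.
Orbitals: 1 + 3 + 6 + 10 = 20. Including both spin states (m_s = ±1/2) gives 2 × 20 = 40 states.

40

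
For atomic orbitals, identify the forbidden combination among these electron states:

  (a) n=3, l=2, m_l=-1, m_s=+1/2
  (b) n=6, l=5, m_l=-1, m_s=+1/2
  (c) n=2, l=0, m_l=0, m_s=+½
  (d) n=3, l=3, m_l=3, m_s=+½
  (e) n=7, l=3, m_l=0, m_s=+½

(d) has l = 3 ≥ n = 3, violating 0 ≤ l ≤ n−1.
The remaining sets (a), (b), (c), (e) satisfy all four rules.

(d)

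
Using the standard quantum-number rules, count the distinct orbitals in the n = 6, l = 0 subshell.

1

A subshell has 2l+1 orbitals; with l = 0, that's 1.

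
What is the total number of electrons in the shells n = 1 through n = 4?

Shell n has n² orbitals: 1²=1 + 2²=4 + 3²=9 + 4²=16 = 30 orbitals.
Two spin states per orbital: 2 × 30 = 60 electrons.

60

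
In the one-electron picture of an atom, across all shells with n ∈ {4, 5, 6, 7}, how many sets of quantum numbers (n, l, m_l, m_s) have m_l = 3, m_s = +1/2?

10

Count contributing orbitals for each principal shell:
n=4 → 1; n=5 → 2; n=6 → 3; n=7 → 4.
Orbitals: 1 + 2 + 3 + 4 = 10. With m_s fixed to +1/2 there is one state per orbital, so 10 states.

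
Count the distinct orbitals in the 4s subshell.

A subshell has 2ℓ+1 orbitals; with ℓ = 0, that's 1.

1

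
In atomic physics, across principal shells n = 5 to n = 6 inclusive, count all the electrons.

122

Shell n has n² orbitals: 5²=25 + 6²=36 = 61 orbitals.
Two spin states per orbital: 2 × 61 = 122 electrons.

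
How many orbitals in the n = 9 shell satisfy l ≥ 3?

The (l, ml) pairs meeting l ≥ 3 give: l=3 → 7; l=4 → 9; l=5 → 11; l=6 → 13; l=7 → 15; l=8 → 17.
Total orbitals: 7 + 9 + 11 + 13 + 15 + 17 = 72.

72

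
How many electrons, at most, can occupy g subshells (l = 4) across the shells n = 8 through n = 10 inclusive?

54

A g subshell (l = 4) exists for every n ≥ 5, so shells n = 8, 9, 10 each contribute one — 3 subshells.
Since each g subshell holds 2(2·4+1) = 18 electrons, the total is 3 × 18 = 54.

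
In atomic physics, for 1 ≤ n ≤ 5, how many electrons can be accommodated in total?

Total orbitals = 1² + 2² + 3² + 4² + 5² = 55. Doubling for spin gives 110 electrons.

110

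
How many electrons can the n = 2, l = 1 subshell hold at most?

6

A subshell with l = 1 has 2l+1 = 3 orbitals, each holding 2 electrons (spin ±1/2), so 3 × 2 = 6.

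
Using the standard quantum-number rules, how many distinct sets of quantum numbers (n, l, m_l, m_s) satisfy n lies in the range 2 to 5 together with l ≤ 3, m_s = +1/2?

Count contributing orbitals for each principal shell:
n=2 → 4; n=3 → 9; n=4 → 16; n=5 → 16.
Orbitals: 4 + 9 + 16 + 16 = 45. With m_s fixed to +1/2 there is one state per orbital, so 45 states.

45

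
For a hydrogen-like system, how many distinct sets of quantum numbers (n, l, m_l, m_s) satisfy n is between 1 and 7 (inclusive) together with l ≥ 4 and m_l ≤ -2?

Per-shell orbital counts meeting the constraint:
n=5 → 3; n=6 → 7; n=7 → 12.
Orbitals: 3 + 7 + 12 = 22. Including both spin states (m_s = ±1/2) gives 2 × 22 = 44 states.

44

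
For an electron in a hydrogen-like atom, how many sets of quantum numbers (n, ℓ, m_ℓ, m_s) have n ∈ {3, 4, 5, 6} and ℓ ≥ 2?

Per-shell orbital counts meeting the constraint:
n=3 → 5; n=4 → 12; n=5 → 21; n=6 → 32.
Orbitals: 5 + 12 + 21 + 32 = 70. Including both spin states (m_s = ±1/2) gives 2 × 70 = 140 states.

140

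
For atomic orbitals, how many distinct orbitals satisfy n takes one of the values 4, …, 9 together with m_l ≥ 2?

83

Per-shell orbital counts meeting the constraint:
n=4 → 3; n=5 → 6; n=6 → 10; n=7 → 15; n=8 → 21; n=9 → 28.
Total orbitals: 3 + 6 + 10 + 15 + 21 + 28 = 83.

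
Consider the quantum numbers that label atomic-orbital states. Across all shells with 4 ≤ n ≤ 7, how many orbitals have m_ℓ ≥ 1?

Go shell by shell, enumerating (ℓ, m_ℓ) with m_ℓ ≥ 1:
n=4 → 6; n=5 → 10; n=6 → 15; n=7 → 21.
Total orbitals: 6 + 10 + 15 + 21 = 52.

52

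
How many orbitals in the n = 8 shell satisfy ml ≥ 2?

Go through l = 0, …, 7 (the values permitted for n = 8).
Orbitals with ml ≥ 2, by l: l=2 → 1; l=3 → 2; l=4 → 3; l=5 → 4; l=6 → 5; l=7 → 6.
Total orbitals: 1 + 2 + 3 + 4 + 5 + 6 = 21.

21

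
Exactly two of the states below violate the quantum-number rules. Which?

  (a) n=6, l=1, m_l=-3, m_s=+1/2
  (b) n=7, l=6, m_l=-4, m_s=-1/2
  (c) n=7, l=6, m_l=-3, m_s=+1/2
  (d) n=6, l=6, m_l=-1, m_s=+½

(a) and (d)

(a) has |m_l| = 3 > l = 1, violating −l ≤ m_l ≤ l.
(d) has l = 6 ≥ n = 6, violating 0 ≤ l ≤ n−1.
The remaining sets (b), (c) satisfy all four rules.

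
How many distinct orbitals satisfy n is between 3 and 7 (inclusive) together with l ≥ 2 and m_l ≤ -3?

20

Count contributing orbitals for each principal shell:
n=4 → 1; n=5 → 3; n=6 → 6; n=7 → 10.
Total orbitals: 1 + 3 + 6 + 10 = 20.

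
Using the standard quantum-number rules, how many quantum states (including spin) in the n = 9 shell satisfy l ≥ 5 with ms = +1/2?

56

The n = 9 shell has l = 0 through 8; check each.
Orbitals with l ≥ 5, by l: l=5 → 11; l=6 → 13; l=7 → 15; l=8 → 17.
Orbitals: 11 + 13 + 15 + 17 = 56. With ms fixed to a single value there is one state per orbital, giving 56 states.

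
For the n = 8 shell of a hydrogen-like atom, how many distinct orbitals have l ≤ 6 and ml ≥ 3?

With n = 8 the allowed l are 0, 1, …, 7.
Per l-value: l=3 → 1; l=4 → 2; l=5 → 3; l=6 → 4.
Total orbitals: 1 + 2 + 3 + 4 = 10.

10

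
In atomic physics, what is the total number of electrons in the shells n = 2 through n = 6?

180

Shell n has n² orbitals: 2²=4 + 3²=9 + 4²=16 + 5²=25 + 6²=36 = 90 orbitals.
Two spin states per orbital: 2 × 90 = 180 electrons.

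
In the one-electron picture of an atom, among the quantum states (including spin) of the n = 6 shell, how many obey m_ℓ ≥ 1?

30

For n = 6, ℓ ranges over 0 … 5.
The (ℓ, m_ℓ) pairs meeting m_ℓ ≥ 1 give: ℓ=1 → 1; ℓ=2 → 2; ℓ=3 → 3; ℓ=4 → 4; ℓ=5 → 5.
Orbitals: 1 + 2 + 3 + 4 + 5 = 15. Each orbital carries two spin states, so 15 × 2 = 30 states.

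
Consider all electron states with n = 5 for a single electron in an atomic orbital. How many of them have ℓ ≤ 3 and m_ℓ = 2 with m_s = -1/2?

2

The (ℓ, m_ℓ) pairs meeting ℓ ≤ 3 and m_ℓ = 2 give: ℓ=2 → 1; ℓ=3 → 1.
Orbitals: 1 + 1 = 2. With m_s fixed to a single value there is one state per orbital, giving 2 states.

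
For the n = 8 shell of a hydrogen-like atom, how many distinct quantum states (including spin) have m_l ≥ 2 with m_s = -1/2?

21

Go through l = 0, …, 7 (the values permitted for n = 8).
Per l-value: l=2 → 1; l=3 → 2; l=4 → 3; l=5 → 4; l=6 → 5; l=7 → 6.
Orbitals: 1 + 2 + 3 + 4 + 5 + 6 = 21. With m_s fixed to a single value there is one state per orbital, giving 21 states.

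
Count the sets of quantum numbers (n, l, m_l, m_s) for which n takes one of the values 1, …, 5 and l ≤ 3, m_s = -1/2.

46

Count contributing orbitals for each principal shell:
n=1 → 1; n=2 → 4; n=3 → 9; n=4 → 16; n=5 → 16.
Orbitals: 1 + 4 + 9 + 16 + 16 = 46. With m_s fixed to -1/2 there is one state per orbital, so 46 states.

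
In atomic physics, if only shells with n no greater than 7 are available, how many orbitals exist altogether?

Total orbitals = 1² + 2² + 3² + 4² + 5² + 6² + 7² = 140.

140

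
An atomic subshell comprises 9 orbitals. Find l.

l = 4 (g)

2l+1 = 9 gives l = 4.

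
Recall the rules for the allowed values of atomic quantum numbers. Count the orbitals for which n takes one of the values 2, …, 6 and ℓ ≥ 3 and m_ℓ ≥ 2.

16

Count contributing orbitals for each principal shell:
n=4 → 2; n=5 → 5; n=6 → 9.
Total orbitals: 2 + 5 + 9 = 16.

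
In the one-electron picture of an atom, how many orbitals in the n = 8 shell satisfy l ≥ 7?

With n = 8 the allowed l are 0, 1, …, 7.
Orbitals with l ≥ 7, by l: l=7 → 15.
Total orbitals: 15.

15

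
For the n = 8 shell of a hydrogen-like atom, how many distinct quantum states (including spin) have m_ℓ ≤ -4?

20

With n = 8 the allowed ℓ are 0, 1, …, 7.
Orbitals with m_ℓ ≤ -4, by ℓ: ℓ=4 → 1; ℓ=5 → 2; ℓ=6 → 3; ℓ=7 → 4.
Orbitals: 1 + 2 + 3 + 4 = 10. Each orbital carries two spin states, so 10 × 2 = 20 states.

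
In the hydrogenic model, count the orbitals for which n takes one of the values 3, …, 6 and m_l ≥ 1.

34

For each n in the range, tally the orbitals obeying m_l ≥ 1:
n=3 → 3; n=4 → 6; n=5 → 10; n=6 → 15.
Total orbitals: 3 + 6 + 10 + 15 = 34.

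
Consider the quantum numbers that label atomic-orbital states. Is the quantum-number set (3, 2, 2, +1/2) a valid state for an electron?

Valid

n = 3 is a positive integer. l = 2 satisfies 0 ≤ l ≤ n−1 = 2. m_l = 2 lies in the range −l … +l (here −2 … 2). m_s = +1/2 is one of ±1/2.
All four constraints are satisfied.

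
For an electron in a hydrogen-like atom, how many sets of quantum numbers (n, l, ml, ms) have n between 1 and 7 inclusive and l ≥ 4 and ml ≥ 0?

Go shell by shell, enumerating (l, ml) with l ≥ 4 and ml ≥ 0:
n=5 → 5; n=6 → 11; n=7 → 18.
Orbitals: 5 + 11 + 18 = 34. Including both spin states (ms = ±1/2) gives 2 × 34 = 68 states.

68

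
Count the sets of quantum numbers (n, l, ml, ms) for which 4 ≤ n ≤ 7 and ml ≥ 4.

20

Treat each shell separately and count matching orbitals:
n=5 → 1; n=6 → 3; n=7 → 6.
Orbitals: 1 + 3 + 6 = 10. Including both spin states (ms = ±1/2) gives 2 × 10 = 20 states.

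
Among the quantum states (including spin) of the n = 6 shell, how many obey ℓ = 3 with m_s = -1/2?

7

With n = 6 the allowed ℓ are 0, 1, …, 5.
Contributions: ℓ=3 → 7.
Orbitals: 7. With m_s fixed to a single value there is one state per orbital, giving 7 states.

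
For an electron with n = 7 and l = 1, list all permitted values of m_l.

-1, 0, 1

m_l takes every integer from −l to +l. With l = 1 that gives the 3 values -1, 0, 1.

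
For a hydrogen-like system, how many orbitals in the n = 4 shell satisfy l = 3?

The (l, m_l) pairs meeting l = 3 give: l=3 → 7.
Total orbitals: 7.

7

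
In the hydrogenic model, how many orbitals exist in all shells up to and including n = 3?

14

Total orbitals = 1² + 2² + 3² = 14.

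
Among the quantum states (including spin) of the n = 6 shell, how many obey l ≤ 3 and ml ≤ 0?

The n = 6 shell has l = 0 through 5; check each.
Orbitals with l ≤ 3 and ml ≤ 0, by l: l=0 → 1; l=1 → 2; l=2 → 3; l=3 → 4.
Orbitals: 1 + 2 + 3 + 4 = 10. Each orbital carries two spin states, so 10 × 2 = 20 states.

20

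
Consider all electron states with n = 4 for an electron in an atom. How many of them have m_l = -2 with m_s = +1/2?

The n = 4 shell has l = 0 through 3; check each.
The (l, m_l) pairs meeting m_l = -2 give: l=2 → 1; l=3 → 1.
Orbitals: 1 + 1 = 2. With m_s fixed to a single value there is one state per orbital, giving 2 states.

2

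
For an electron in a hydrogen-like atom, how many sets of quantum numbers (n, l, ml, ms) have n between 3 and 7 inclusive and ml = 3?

20

Treat each shell separately and count matching orbitals:
n=4 → 1; n=5 → 2; n=6 → 3; n=7 → 4.
Orbitals: 1 + 2 + 3 + 4 = 10. Including both spin states (ms = ±1/2) gives 2 × 10 = 20 states.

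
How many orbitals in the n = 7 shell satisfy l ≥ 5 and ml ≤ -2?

9

Contributions: l=5 → 4; l=6 → 5.
Total orbitals: 4 + 5 = 9.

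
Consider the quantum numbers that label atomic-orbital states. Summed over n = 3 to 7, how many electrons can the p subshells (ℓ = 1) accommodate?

30

A p subshell (ℓ = 1) exists for every n ≥ 2, so shells n = 3, 4, 5, 6, 7 each contribute one — 5 subshells.
Since each p subshell holds 2(2·1+1) = 6 electrons, the total is 5 × 6 = 30.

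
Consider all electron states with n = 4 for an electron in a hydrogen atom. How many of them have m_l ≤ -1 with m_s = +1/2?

The n = 4 shell has l = 0 through 3; check each.
The (l, m_l) pairs meeting m_l ≤ -1 give: l=1 → 1; l=2 → 2; l=3 → 3.
Orbitals: 1 + 2 + 3 = 6. With m_s fixed to a single value there is one state per orbital, giving 6 states.

6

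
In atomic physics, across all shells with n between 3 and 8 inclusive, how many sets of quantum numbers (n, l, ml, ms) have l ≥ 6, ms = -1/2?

Work shell by shell — for each n, count the (l, ml) pairs that satisfy l ≥ 6:
n=7 → 13; n=8 → 28.
Orbitals: 13 + 28 = 41. With ms fixed to -1/2 there is one state per orbital, so 41 states.

41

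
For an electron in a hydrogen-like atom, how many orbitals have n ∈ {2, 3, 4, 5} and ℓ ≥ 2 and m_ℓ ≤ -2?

10

Per-shell orbital counts meeting the constraint:
n=3 → 1; n=4 → 3; n=5 → 6.
Total orbitals: 1 + 3 + 6 = 10.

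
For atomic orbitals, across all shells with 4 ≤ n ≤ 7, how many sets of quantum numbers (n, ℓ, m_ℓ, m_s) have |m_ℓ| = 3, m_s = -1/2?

20

Treat each shell separately and count matching orbitals:
n=4 → 2; n=5 → 4; n=6 → 6; n=7 → 8.
Orbitals: 2 + 4 + 6 + 8 = 20. With m_s fixed to -1/2 there is one state per orbital, so 20 states.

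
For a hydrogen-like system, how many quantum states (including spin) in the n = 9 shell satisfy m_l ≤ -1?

72

For n = 9, l ranges over 0 … 8.
Per l-value: l=1 → 1; l=2 → 2; l=3 → 3; l=4 → 4; l=5 → 5; l=6 → 6; l=7 → 7; l=8 → 8.
Orbitals: 1 + 2 + 3 + 4 + 5 + 6 + 7 + 8 = 36. Each orbital carries two spin states, so 36 × 2 = 72 states.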